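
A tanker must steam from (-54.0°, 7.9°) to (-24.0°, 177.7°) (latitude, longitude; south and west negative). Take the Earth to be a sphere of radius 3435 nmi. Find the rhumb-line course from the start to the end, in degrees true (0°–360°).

76.8°

Meridional parts: M(φ₁)=-1.1242, M(φ₂)=-0.4317 → ΔM = +0.6925;  Δλ = +2.9636 rad
tan C = Δλ / ΔM = +4.2796 → C = 76.85°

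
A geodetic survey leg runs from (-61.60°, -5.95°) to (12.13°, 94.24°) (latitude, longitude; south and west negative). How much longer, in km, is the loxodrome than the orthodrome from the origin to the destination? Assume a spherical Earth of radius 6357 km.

466 km

Great circle: cos σ = sin φ₁ sin φ₂ + cos φ₁ cos φ₂ cos Δλ,  σ = 1.8412 rad → d_gc = 11704.4 km
Rhumb line: Δψ = +1.5875, q = Δφ/Δψ = 0.8106, d_rh = R√(Δφ²+q²Δλ²) = 12170.1 km
Excess = 12170.1 − 11704.4 = 465.7 ≈ 466 km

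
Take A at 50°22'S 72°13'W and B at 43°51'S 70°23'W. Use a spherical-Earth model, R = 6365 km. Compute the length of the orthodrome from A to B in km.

737 km

Haversine: a = sin²(Δφ/2)+cos φ₁ cos φ₂ sin²(Δλ/2) = 0.00335;  σ = 2·atan2(√a,√(1−a))
σ = 6.634° → d = Rσ = 6365·0.11579 = 737 km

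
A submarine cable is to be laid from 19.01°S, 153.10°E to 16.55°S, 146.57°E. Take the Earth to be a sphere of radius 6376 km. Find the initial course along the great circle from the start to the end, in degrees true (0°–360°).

N = sin Δλ·cos φ₂ = -0.1090;  D = cos φ₁ sin φ₂ − sin φ₁ cos φ₂ cos Δλ = +0.0409
initial course = atan2(N, D) = 290.56°

290.6°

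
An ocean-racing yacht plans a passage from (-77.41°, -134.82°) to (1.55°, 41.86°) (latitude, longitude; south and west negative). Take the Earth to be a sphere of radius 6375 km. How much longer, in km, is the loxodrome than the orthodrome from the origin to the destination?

3401 km

Great circle: cos σ = sin φ₁ sin φ₂ + cos φ₁ cos φ₂ cos Δλ,  σ = 1.8172 rad → d_gc = 11584.7 km
Rhumb line: Δψ = +2.2315, q = Δφ/Δψ = 0.6176, d_rh = R√(Δφ²+q²Δλ²) = 14985.8 km
Excess = 14985.8 − 11584.7 = 3401.1 ≈ 3401 km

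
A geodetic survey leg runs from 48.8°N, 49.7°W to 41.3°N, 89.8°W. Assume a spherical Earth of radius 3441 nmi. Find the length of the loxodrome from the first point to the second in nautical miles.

Rhumb course C = atan2(Δλ, Δψ) with Δψ = ln[tan(π/4+φ₂/2)/tan(π/4+φ₁/2)] = -0.1857, Δλ = -0.6999 → C = 255.14°
d = R·|Δφ| / |cos C| = 3441·0.13090 / 0.25643 = 1756 nmi

1756 nmi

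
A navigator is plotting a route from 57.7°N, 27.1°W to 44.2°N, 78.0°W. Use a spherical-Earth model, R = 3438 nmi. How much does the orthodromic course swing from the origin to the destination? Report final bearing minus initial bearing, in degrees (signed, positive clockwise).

-40.8°

Initial bearing θ₁ = atan2(sin Δλ cos φ₂, cos φ₁ sin φ₂ − sin φ₁ cos φ₂ cos Δλ) = 269.01°
Final bearing θ₂ = (initial bearing from the destination back to the start) + 180° = 228.18°
Δθ = θ₂ − θ₁ = -40.8°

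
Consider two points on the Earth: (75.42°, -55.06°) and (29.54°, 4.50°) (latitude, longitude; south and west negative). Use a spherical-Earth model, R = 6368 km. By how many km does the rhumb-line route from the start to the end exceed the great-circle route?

183 km

Great circle: cos σ = sin φ₁ sin φ₂ + cos φ₁ cos φ₂ cos Δλ,  σ = 0.9421 rad → d_gc = 5999.1 km
Rhumb line: Δψ = -1.5162, q = Δφ/Δψ = 0.5281, d_rh = R√(Δφ²+q²Δλ²) = 6182.5 km
Excess = 6182.5 − 5999.1 = 183.4 ≈ 183 km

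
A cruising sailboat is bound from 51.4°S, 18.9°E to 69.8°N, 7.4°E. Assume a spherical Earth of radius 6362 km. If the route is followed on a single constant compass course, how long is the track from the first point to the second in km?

Rhumb course C = atan2(Δλ, Δψ) with Δψ = ln[tan(π/4+φ₂/2)/tan(π/4+φ₁/2)] = +2.7745, Δλ = -0.2007 → C = 355.86°
d = R·|Δφ| / |cos C| = 6362·2.11534 / 0.99739 = 13493 km

13493 km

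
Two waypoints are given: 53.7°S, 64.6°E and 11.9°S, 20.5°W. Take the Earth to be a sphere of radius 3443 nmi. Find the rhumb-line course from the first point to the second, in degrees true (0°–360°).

301.4°

Δψ = ln[tan(π/4+φ₂/2)/tan(π/4+φ₁/2)] = +0.9061
Δλ = -1.4853 rad (taken the short way round)
course = atan2(Δλ, Δψ) = 301.39°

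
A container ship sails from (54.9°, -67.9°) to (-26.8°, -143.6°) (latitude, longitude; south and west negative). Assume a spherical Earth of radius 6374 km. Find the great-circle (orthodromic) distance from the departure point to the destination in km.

11571 km

cos σ = sin φ₁ sin φ₂ + cos φ₁ cos φ₂ cos Δλ
      = sin(54.90°)sin(-26.80°) + cos(54.90°)cos(-26.80°)cos(-75.70°) = -0.2421
σ = 104.011° → d = Rσ = 6374·1.81534 = 11571 km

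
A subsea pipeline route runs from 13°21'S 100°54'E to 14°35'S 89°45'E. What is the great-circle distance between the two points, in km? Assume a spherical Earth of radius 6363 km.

1209 km

cos σ = sin φ₁ sin φ₂ + cos φ₁ cos φ₂ cos Δλ
      = sin(-13.35°)sin(-14.58°) + cos(-13.35°)cos(-14.58°)cos(-11.15°) = 0.9820
σ = 10.889° → d = Rσ = 6363·0.19005 = 1209 km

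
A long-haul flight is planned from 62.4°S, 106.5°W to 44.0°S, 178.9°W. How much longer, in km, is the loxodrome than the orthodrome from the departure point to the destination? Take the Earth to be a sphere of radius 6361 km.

230 km

Great circle: cos σ = sin φ₁ sin φ₂ + cos φ₁ cos φ₂ cos Δλ,  σ = 0.7722 rad → d_gc = 4912.0 km
Rhumb line: Δψ = +0.5471, q = Δφ/Δψ = 0.5870, d_rh = R√(Δφ²+q²Δλ²) = 5141.7 km
Excess = 5141.7 − 4912.0 = 229.7 ≈ 230 km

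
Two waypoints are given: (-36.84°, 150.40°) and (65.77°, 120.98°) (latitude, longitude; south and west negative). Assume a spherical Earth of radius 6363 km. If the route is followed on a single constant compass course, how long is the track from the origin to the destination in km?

11693 km

Rhumb course C = atan2(Δλ, Δψ) with Δψ = ln[tan(π/4+φ₂/2)/tan(π/4+φ₁/2)] = +2.2312, Δλ = -0.5135 → C = 347.04°
d = R·|Δφ| / |cos C| = 6363·1.79088 / 0.97453 = 11693 km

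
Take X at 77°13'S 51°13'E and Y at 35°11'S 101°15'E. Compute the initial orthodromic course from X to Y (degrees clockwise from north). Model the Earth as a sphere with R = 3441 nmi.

θ = atan2( sin Δλ·cos φ₂ ,  cos φ₁ sin φ₂ − sin φ₁ cos φ₂ cos Δλ )
  = atan2(+0.6264, +0.3845) = 58.46°

58.5°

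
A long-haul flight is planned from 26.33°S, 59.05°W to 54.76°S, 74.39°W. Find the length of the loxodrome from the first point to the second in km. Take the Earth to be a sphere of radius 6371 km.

Rhumb course C = atan2(Δλ, Δψ) with Δψ = ln[tan(π/4+φ₂/2)/tan(π/4+φ₁/2)] = -0.6703, Δλ = -0.2677 → C = 201.77°
d = R·|Δφ| / |cos C| = 6371·0.49620 / 0.92867 = 3404 km

3404 km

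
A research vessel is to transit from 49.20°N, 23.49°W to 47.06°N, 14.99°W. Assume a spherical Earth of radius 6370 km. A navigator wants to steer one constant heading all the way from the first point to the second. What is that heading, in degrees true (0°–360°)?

Δψ = ln[tan(π/4+φ₂/2)/tan(π/4+φ₁/2)] = -0.0560
Δλ = +0.1484 rad (taken the short way round)
course = atan2(Δλ, Δψ) = 110.67°

110.7°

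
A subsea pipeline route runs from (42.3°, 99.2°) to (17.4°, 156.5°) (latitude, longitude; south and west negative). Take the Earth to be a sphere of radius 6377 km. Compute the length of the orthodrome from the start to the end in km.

6051 km

Haversine: a = sin²(Δφ/2)+cos φ₁ cos φ₂ sin²(Δλ/2) = 0.20872;  σ = 2·atan2(√a,√(1−a))
σ = 54.370° → d = Rσ = 6377·0.94893 = 6051 km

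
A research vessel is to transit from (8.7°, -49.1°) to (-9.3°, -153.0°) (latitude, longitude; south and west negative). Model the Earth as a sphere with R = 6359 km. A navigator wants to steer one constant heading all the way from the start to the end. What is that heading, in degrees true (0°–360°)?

260.1°

Δψ = ln[tan(π/4+φ₂/2)/tan(π/4+φ₁/2)] = -0.3155
Δλ = -1.8134 rad (taken the short way round)
course = atan2(Δλ, Δψ) = 260.13°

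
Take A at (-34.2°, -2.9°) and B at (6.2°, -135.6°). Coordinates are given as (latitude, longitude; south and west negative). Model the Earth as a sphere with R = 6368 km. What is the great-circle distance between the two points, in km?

14248 km

cos σ = sin φ₁ sin φ₂ + cos φ₁ cos φ₂ cos Δλ
      = sin(-34.20°)sin(6.20°) + cos(-34.20°)cos(6.20°)cos(-132.70°) = -0.6183
σ = 128.193° → d = Rσ = 6368·2.23740 = 14248 km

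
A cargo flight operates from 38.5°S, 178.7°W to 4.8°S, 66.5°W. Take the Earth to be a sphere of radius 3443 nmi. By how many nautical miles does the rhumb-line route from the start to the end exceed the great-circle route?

219 nmi

Great circle: cos σ = sin φ₁ sin φ₂ + cos φ₁ cos φ₂ cos Δλ,  σ = 1.8158 rad → d_gc = 6251.8 nmi
Rhumb line: Δψ = +0.6452, q = Δφ/Δψ = 0.9116, d_rh = R√(Δφ²+q²Δλ²) = 6471.2 nmi
Excess = 6471.2 − 6251.8 = 219.4 ≈ 219 nmi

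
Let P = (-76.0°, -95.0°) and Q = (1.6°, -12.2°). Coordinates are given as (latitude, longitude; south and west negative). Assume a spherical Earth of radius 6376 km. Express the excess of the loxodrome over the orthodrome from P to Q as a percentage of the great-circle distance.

4.5%

Great circle: σ = 1.5676 rad → d_gc = Rσ = 9994.9 km
Rhumb: Δφ = +1.3544, Δλ = +1.4451, Δψ = +2.1253, q = Δφ/Δψ = 0.6373 → d_rh = R√(Δφ²+q²Δλ²) = 10442.8 km
Excess = (10442.8 − 9994.9) / 9994.9 = 447.9 / 9994.9 = 4.48% ≈ 4.5%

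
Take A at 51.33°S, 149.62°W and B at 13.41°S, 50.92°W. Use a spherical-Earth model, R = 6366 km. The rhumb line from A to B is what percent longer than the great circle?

Great circle: σ = 1.4815 rad → d_gc = Rσ = 9431.5 km
Rhumb: Δφ = +0.6618, Δλ = +1.7226, Δψ = +0.8111, q = Δφ/Δψ = 0.8160 → d_rh = R√(Δφ²+q²Δλ²) = 9890.5 km
Excess = (9890.5 − 9431.5) / 9431.5 = 459.0 / 9431.5 = 4.87% ≈ 4.9%

4.9%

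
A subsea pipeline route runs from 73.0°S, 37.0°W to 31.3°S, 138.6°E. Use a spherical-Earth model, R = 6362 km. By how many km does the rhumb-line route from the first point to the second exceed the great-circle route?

Great circle: cos σ = sin φ₁ sin φ₂ + cos φ₁ cos φ₂ cos Δλ,  σ = 1.3205 rad → d_gc = 8400.7 km
Rhumb line: Δψ = +1.3251, q = Δφ/Δψ = 0.5492, d_rh = R√(Δφ²+q²Δλ²) = 11667.4 km
Excess = 11667.4 − 8400.7 = 3266.7 ≈ 3267 km

3267 km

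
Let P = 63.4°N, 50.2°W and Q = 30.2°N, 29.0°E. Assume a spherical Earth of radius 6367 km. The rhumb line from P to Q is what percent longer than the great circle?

Great circle: σ = 1.0213 rad → d_gc = Rσ = 6502.4 km
Rhumb: Δφ = -0.5794, Δλ = +1.3823, Δψ = -0.8889, q = Δφ/Δψ = 0.6518 → d_rh = R√(Δφ²+q²Δλ²) = 6820.9 km
Excess = (6820.9 − 6502.4) / 6502.4 = 318.5 / 6502.4 = 4.90% ≈ 4.9%

4.9%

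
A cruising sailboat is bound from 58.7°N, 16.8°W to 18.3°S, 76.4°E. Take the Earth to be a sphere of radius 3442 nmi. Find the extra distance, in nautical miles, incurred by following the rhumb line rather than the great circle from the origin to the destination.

Great circle: cos σ = sin φ₁ sin φ₂ + cos φ₁ cos φ₂ cos Δλ,  σ = 1.8711 rad → d_gc = 6440.39 nmi
Rhumb line: Δψ = -1.5974, q = Δφ/Δψ = 0.8413, d_rh = R√(Δφ²+q²Δλ²) = 6601.88 nmi
Excess = 6601.88 − 6440.39 = 161.49 ≈ 161 nmi

161 nmi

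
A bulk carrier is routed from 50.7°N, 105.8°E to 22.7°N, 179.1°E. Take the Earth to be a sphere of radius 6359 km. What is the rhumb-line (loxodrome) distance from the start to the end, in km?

Rhumb course C = atan2(Δλ, Δψ) with Δψ = ln[tan(π/4+φ₂/2)/tan(π/4+φ₁/2)] = -0.6228, Δλ = +1.2793 → C = 115.96°
d = R·|Δφ| / |cos C| = 6359·0.48869 / 0.43774 = 7099 km

7099 km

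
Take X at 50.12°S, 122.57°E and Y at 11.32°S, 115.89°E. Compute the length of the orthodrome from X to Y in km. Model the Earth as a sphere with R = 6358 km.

4349 km

Haversine: a = sin²(Δφ/2)+cos φ₁ cos φ₂ sin²(Δλ/2) = 0.11247;  σ = 2·atan2(√a,√(1−a))
σ = 39.189° → d = Rσ = 6358·0.68397 = 4349 km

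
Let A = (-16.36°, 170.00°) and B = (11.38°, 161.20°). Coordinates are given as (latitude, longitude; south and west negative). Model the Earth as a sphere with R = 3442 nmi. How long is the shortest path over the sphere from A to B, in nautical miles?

cos σ = sin φ₁ sin φ₂ + cos φ₁ cos φ₂ cos Δλ
      = sin(-16.36°)sin(11.38°) + cos(-16.36°)cos(11.38°)cos(-8.80°) = 0.8740
σ = 29.074° → d = Rσ = 3442·0.50743 = 1747 nmi

1747 nmi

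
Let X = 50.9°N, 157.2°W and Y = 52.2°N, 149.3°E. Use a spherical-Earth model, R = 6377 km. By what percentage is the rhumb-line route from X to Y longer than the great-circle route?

2.3%

Great circle: σ = 0.5677 rad → d_gc = Rσ = 3620.4 km
Rhumb: Δφ = +0.0227, Δλ = -0.9338, Δψ = +0.0365, q = Δφ/Δψ = 0.6218 → d_rh = R√(Δφ²+q²Δλ²) = 3705.2 km
Excess = (3705.2 − 3620.4) / 3620.4 = 84.8 / 3620.4 = 2.34% ≈ 2.3%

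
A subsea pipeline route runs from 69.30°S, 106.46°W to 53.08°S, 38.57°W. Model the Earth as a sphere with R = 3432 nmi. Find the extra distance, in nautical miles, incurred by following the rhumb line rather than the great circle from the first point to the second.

Great circle: cos σ = sin φ₁ sin φ₂ + cos φ₁ cos φ₂ cos Δλ,  σ = 0.5957 rad → d_gc = 2044.28 nmi
Rhumb line: Δψ = +0.6031, q = Δφ/Δψ = 0.4694, d_rh = R√(Δφ²+q²Δλ²) = 2141.81 nmi
Excess = 2141.81 − 2044.28 = 97.53 ≈ 98 nmi

98 nmi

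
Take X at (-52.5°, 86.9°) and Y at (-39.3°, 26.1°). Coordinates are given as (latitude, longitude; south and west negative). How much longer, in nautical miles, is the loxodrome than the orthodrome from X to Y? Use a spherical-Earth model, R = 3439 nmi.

Great circle: cos σ = sin φ₁ sin φ₂ + cos φ₁ cos φ₂ cos Δλ,  σ = 0.7491 rad → d_gc = 2576.1 nmi
Rhumb line: Δψ = +0.3334, q = Δφ/Δψ = 0.6911, d_rh = R√(Δφ²+q²Δλ²) = 2643.5 nmi
Excess = 2643.5 − 2576.1 = 67.4 ≈ 67 nmi

67 nmi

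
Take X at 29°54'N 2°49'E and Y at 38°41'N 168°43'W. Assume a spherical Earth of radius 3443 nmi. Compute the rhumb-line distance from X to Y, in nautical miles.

Δψ = ln[tan(π/4+φ₂/2)/tan(π/4+φ₁/2)] = +0.1859;  Δφ = +0.1533 rad,  Δλ = -2.9938 rad
q = Δφ/Δψ = 0.8246
d = R·√(Δφ² + q²Δλ²) = 3443·2.47351 = 8516 nmi

8516 nmi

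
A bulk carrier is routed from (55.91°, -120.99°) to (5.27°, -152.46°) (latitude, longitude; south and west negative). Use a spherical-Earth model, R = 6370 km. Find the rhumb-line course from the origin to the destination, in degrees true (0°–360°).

Δψ = ln[tan(π/4+φ₂/2)/tan(π/4+φ₁/2)] = -1.0901
Δλ = -0.5493 rad (taken the short way round)
course = atan2(Δλ, Δψ) = 206.74°

206.7°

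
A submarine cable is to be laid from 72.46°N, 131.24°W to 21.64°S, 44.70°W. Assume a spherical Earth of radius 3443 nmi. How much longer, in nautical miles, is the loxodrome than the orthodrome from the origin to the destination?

Great circle: cos σ = sin φ₁ sin φ₂ + cos φ₁ cos φ₂ cos Δλ,  σ = 1.9121 rad → d_gc = 6583.38 nmi
Rhumb line: Δψ = -2.2560, q = Δφ/Δψ = 0.7280, d_rh = R√(Δφ²+q²Δλ²) = 6804.90 nmi
Excess = 6804.90 − 6583.38 = 221.52 ≈ 222 nmi

222 nmi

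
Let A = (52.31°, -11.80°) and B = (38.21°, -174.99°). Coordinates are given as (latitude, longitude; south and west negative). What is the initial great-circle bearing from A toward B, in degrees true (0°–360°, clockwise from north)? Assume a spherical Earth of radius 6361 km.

346.9°

N = sin Δλ·cos φ₂ = -0.2272;  D = cos φ₁ sin φ₂ − sin φ₁ cos φ₂ cos Δλ = +0.9734
initial course = atan2(N, D) = 346.86°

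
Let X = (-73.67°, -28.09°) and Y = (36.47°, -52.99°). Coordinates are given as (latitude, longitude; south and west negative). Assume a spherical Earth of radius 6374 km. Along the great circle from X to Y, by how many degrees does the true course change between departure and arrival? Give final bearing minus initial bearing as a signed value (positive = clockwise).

+14.0°

Initial bearing θ₁ = atan2(sin Δλ cos φ₂, cos φ₁ sin φ₂ − sin φ₁ cos φ₂ cos Δλ) = 338.67°
Final bearing θ₂ = (initial bearing from the destination back to the start) + 180° = 352.69°
Δθ = θ₂ − θ₁ = +14.0°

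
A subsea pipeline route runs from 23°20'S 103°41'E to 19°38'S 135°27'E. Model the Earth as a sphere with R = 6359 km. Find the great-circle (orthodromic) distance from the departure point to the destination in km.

Haversine: a = sin²(Δφ/2)+cos φ₁ cos φ₂ sin²(Δλ/2) = 0.06582;  σ = 2·atan2(√a,√(1−a))
σ = 29.731° → d = Rσ = 6359·0.51890 = 3300 km

3300 km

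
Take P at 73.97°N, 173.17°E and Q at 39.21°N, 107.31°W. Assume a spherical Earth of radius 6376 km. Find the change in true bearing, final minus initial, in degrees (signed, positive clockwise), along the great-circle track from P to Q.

+72.1°

Initial bearing θ₁ = atan2(sin Δλ cos φ₂, cos φ₁ sin φ₂ − sin φ₁ cos φ₂ cos Δλ) = 87.06°
Final bearing θ₂ = (initial bearing from the destination back to the start) + 180° = 159.15°
Δθ = θ₂ − θ₁ = +72.1°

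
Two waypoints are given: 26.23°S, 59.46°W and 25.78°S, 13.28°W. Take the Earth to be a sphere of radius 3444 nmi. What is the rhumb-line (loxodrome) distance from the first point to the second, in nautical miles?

Δψ = ln[tan(π/4+φ₂/2)/tan(π/4+φ₁/2)] = +0.0087;  Δφ = +0.0079 rad,  Δλ = +0.8060 rad
q = Δφ/Δψ = 0.8988
d = R·√(Δφ² + q²Δλ²) = 3444·0.72443 = 2495 nmi

2495 nmi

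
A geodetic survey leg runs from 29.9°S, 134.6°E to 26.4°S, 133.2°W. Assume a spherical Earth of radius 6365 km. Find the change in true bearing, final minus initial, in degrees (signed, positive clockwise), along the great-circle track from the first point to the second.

-52.3°

Initial bearing θ₁ = atan2(sin Δλ cos φ₂, cos φ₁ sin φ₂ − sin φ₁ cos φ₂ cos Δλ) = 114.22°
Final bearing θ₂ = (initial bearing from the destination back to the start) + 180° = 61.96°
Δθ = θ₂ − θ₁ = -52.3°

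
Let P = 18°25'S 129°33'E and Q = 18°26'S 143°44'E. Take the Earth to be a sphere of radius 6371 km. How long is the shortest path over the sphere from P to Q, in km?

1496 km

cos σ = sin φ₁ sin φ₂ + cos φ₁ cos φ₂ cos Δλ
      = sin(-18.42°)sin(-18.43°) + cos(-18.42°)cos(-18.43°)cos(14.18°) = 0.9726
σ = 13.453° → d = Rσ = 6371·0.23480 = 1496 km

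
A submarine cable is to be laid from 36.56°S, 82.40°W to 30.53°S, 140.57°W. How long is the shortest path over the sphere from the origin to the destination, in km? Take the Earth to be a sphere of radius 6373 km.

Haversine: a = sin²(Δφ/2)+cos φ₁ cos φ₂ sin²(Δλ/2) = 0.16626;  σ = 2·atan2(√a,√(1−a))
σ = 48.127° → d = Rσ = 6373·0.83997 = 5353 km

5353 km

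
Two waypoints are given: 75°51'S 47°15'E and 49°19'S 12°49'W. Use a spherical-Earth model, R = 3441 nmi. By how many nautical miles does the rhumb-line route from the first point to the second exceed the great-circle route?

Great circle: cos σ = sin φ₁ sin φ₂ + cos φ₁ cos φ₂ cos Δλ,  σ = 0.6184 rad → d_gc = 2127.8 nmi
Rhumb line: Δψ = +1.0943, q = Δφ/Δψ = 0.4232, d_rh = R√(Δφ²+q²Δλ²) = 2206.8 nmi
Excess = 2206.8 − 2127.8 = 79.0 ≈ 79 nmi

79 nmi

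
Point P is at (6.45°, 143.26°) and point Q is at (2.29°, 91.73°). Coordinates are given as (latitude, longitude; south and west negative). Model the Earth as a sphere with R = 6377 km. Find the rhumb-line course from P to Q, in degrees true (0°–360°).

265.4°

Δψ = ln[tan(π/4+φ₂/2)/tan(π/4+φ₁/2)] = -0.0728
Δλ = -0.8994 rad (taken the short way round)
course = atan2(Δλ, Δψ) = 265.37°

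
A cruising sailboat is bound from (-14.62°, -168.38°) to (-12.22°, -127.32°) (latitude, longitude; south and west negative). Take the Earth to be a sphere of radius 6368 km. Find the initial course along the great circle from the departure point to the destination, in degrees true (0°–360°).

91.7°

N = sin Δλ·cos φ₂ = +0.6420;  D = cos φ₁ sin φ₂ − sin φ₁ cos φ₂ cos Δλ = -0.0188
initial course = atan2(N, D) = 91.68°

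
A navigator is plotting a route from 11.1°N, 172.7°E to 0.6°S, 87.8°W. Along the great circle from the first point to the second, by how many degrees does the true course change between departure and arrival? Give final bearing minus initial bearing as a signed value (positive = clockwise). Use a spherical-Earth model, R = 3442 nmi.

+12.4°

Initial bearing θ₁ = atan2(sin Δλ cos φ₂, cos φ₁ sin φ₂ − sin φ₁ cos φ₂ cos Δλ) = 88.75°
Final bearing θ₂ = (initial bearing from the destination back to the start) + 180° = 101.15°
Δθ = θ₂ − θ₁ = +12.4°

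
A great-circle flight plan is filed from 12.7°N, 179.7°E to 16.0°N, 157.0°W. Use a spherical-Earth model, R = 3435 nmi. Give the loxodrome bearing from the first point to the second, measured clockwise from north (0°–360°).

81.7°

Meridional parts: M(φ₁)=+0.2235, M(φ₂)=+0.2830 → ΔM = +0.0595;  Δλ = +0.4067 rad
tan C = Δλ / ΔM = +6.8392 → C = 81.68°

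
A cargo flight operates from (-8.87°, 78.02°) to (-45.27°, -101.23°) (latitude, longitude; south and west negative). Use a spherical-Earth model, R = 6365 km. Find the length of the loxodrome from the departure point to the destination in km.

Rhumb course C = atan2(Δλ, Δψ) with Δψ = ln[tan(π/4+φ₂/2)/tan(π/4+φ₁/2)] = -0.7326, Δλ = -3.1285 → C = 256.82°
d = R·|Δφ| / |cos C| = 6365·0.63530 / 0.22801 = 17735 km

17735 km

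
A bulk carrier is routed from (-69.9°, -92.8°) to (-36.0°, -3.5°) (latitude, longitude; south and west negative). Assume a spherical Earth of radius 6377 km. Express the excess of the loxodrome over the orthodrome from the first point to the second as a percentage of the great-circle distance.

7.4%

Great circle: σ = 0.9820 rad → d_gc = Rσ = 6262.0 km
Rhumb: Δφ = +0.5917, Δλ = +1.5586, Δψ = +1.0560, q = Δφ/Δψ = 0.5603 → d_rh = R√(Δφ²+q²Δλ²) = 6726.4 km
Excess = (6726.4 − 6262.0) / 6262.0 = 464.4 / 6262.0 = 7.42% ≈ 7.4%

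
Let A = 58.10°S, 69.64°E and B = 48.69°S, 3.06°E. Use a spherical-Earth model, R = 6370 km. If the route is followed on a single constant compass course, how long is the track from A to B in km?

4514 km

Rhumb course C = atan2(Δλ, Δψ) with Δψ = ln[tan(π/4+φ₂/2)/tan(π/4+φ₁/2)] = +0.2769, Δλ = -1.1620 → C = 283.40°
d = R·|Δφ| / |cos C| = 6370·0.16424 / 0.23178 = 4514 km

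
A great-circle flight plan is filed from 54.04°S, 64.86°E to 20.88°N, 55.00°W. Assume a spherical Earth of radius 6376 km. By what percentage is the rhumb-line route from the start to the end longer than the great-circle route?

3.6%

Great circle: σ = 2.1672 rad → d_gc = Rσ = 13818.0 km
Rhumb: Δφ = +1.3076, Δλ = -2.0920, Δψ = +1.4981, q = Δφ/Δψ = 0.8728 → d_rh = R√(Δφ²+q²Δλ²) = 14319.4 km
Excess = (14319.4 − 13818.0) / 13818.0 = 501.4 / 13818.0 = 3.63% ≈ 3.6%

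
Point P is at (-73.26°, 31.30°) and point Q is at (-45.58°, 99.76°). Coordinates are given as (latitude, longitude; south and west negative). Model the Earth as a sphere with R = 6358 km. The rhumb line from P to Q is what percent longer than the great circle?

Great circle: σ = 0.7106 rad → d_gc = Rσ = 4517.9 km
Rhumb: Δφ = +0.4831, Δλ = +1.1949, Δψ = +1.0207, q = Δφ/Δψ = 0.4733 → d_rh = R√(Δφ²+q²Δλ²) = 4729.1 km
Excess = (4729.1 − 4517.9) / 4517.9 = 211.2 / 4517.9 = 4.67% ≈ 4.7%

4.7%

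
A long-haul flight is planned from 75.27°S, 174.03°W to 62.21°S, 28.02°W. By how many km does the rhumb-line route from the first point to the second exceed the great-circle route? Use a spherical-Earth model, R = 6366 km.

Great circle: cos σ = sin φ₁ sin φ₂ + cos φ₁ cos φ₂ cos Δλ,  σ = 0.7116 rad → d_gc = 4530.3 km
Rhumb line: Δψ = +0.6491, q = Δφ/Δψ = 0.3511, d_rh = R√(Δφ²+q²Δλ²) = 5878.4 km
Excess = 5878.4 − 4530.3 = 1348.1 ≈ 1348 km

1348 km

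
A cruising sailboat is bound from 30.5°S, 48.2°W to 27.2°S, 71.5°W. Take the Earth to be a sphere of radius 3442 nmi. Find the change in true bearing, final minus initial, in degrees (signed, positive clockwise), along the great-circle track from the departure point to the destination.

+11.4°

At departure: θ₁ = atan2(sin Δλ cos φ₂, cos φ₁ sin φ₂ − sin φ₁ cos φ₂ cos Δλ) = 273.38°
At arrival: θ₂ = atan2(sin Δλ cos φ₁, −cos φ₂ sin φ₁ + sin φ₂ cos φ₁ cos Δλ) = 284.74°
Δθ = θ₂ − θ₁ = +11.4°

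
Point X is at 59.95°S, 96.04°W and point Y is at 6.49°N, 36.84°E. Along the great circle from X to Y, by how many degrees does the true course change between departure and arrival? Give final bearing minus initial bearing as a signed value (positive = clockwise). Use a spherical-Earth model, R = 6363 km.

At departure: θ₁ = atan2(sin Δλ cos φ₂, cos φ₁ sin φ₂ − sin φ₁ cos φ₂ cos Δλ) = 125.98°
At arrival: θ₂ = atan2(sin Δλ cos φ₁, −cos φ₂ sin φ₁ + sin φ₂ cos φ₁ cos Δλ) = 24.07°
Δθ = θ₂ − θ₁ = -101.9°

-101.9°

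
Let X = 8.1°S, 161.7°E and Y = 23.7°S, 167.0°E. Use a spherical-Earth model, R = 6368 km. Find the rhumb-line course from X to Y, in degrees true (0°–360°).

162.0°

Δψ = ln[tan(π/4+φ₂/2)/tan(π/4+φ₁/2)] = -0.2841
Δλ = +0.0925 rad (taken the short way round)
course = atan2(Δλ, Δψ) = 161.97°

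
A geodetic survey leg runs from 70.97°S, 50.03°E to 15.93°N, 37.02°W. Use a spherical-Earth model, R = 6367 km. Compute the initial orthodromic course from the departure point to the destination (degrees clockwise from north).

N = sin Δλ·cos φ₂ = -0.9603;  D = cos φ₁ sin φ₂ − sin φ₁ cos φ₂ cos Δλ = +0.1363
initial course = atan2(N, D) = 278.08°

278.1°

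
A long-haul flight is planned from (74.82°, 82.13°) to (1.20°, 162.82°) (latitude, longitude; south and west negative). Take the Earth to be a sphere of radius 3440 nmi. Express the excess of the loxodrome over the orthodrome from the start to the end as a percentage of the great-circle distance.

4.3%

Great circle: σ = 1.5082 rad → d_gc = Rσ = 5188.2 nmi
Rhumb: Δφ = -1.2849, Δλ = +1.4083, Δψ = -1.9946, q = Δφ/Δψ = 0.6442 → d_rh = R√(Δφ²+q²Δλ²) = 5410.8 nmi
Excess = (5410.8 − 5188.2) / 5188.2 = 222.6 / 5188.2 = 4.29% ≈ 4.3%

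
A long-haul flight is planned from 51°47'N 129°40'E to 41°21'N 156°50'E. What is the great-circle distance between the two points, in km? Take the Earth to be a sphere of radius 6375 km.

cos σ = sin φ₁ sin φ₂ + cos φ₁ cos φ₂ cos Δλ
      = sin(51.78°)sin(41.35°) + cos(51.78°)cos(41.35°)cos(27.17°) = 0.9322
σ = 21.214° → d = Rσ = 6375·0.37026 = 2360 km

2360 km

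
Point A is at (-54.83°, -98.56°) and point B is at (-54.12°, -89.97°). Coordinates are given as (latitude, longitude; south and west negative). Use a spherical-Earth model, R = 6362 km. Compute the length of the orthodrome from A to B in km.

559 km

cos σ = sin φ₁ sin φ₂ + cos φ₁ cos φ₂ cos Δλ
      = sin(-54.83°)sin(-54.12°) + cos(-54.83°)cos(-54.12°)cos(8.59°) = 0.9961
σ = 5.038° → d = Rσ = 6362·0.08793 = 559 km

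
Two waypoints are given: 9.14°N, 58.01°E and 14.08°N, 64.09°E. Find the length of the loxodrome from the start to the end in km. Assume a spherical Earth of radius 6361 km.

Rhumb course C = atan2(Δλ, Δψ) with Δψ = ln[tan(π/4+φ₂/2)/tan(π/4+φ₁/2)] = +0.0880, Δλ = +0.1061 → C = 50.32°
d = R·|Δφ| / |cos C| = 6361·0.08622 / 0.63856 = 859 km

859 km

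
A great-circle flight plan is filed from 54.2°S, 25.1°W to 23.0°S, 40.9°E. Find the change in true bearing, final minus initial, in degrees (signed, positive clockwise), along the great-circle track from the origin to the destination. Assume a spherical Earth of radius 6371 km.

-45.6°

Initial bearing θ₁ = atan2(sin Δλ cos φ₂, cos φ₁ sin φ₂ − sin φ₁ cos φ₂ cos Δλ) = 84.90°
Final bearing θ₂ = (initial bearing from the destination back to the start) + 180° = 39.27°
Δθ = θ₂ − θ₁ = -45.6°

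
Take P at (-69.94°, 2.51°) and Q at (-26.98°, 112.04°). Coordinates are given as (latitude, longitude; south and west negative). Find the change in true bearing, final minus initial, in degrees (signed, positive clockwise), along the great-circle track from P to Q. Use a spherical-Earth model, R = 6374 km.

-97.4°

Initial bearing θ₁ = atan2(sin Δλ cos φ₂, cos φ₁ sin φ₂ − sin φ₁ cos φ₂ cos Δλ) = 117.41°
Final bearing θ₂ = (initial bearing from the destination back to the start) + 180° = 19.98°
Δθ = θ₂ − θ₁ = -97.4°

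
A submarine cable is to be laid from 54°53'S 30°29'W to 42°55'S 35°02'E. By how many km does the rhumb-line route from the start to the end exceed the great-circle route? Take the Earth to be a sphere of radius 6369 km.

161 km

Great circle: cos σ = sin φ₁ sin φ₂ + cos φ₁ cos φ₂ cos Δλ,  σ = 0.7502 rad → d_gc = 4777.76 km
Rhumb line: Δψ = +0.3198, q = Δφ/Δψ = 0.6530, d_rh = R√(Δφ²+q²Δλ²) = 4938.33 km
Excess = 4938.33 − 4777.76 = 160.57 ≈ 161 km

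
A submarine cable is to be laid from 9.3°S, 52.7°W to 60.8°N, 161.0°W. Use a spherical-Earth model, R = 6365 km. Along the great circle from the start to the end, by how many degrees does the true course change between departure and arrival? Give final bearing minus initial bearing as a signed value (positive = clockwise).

At departure: θ₁ = atan2(sin Δλ cos φ₂, cos φ₁ sin φ₂ − sin φ₁ cos φ₂ cos Δλ) = 331.03°
At arrival: θ₂ = atan2(sin Δλ cos φ₁, −cos φ₂ sin φ₁ + sin φ₂ cos φ₁ cos Δλ) = 258.44°
Δθ = θ₂ − θ₁ = -72.6°

-72.6°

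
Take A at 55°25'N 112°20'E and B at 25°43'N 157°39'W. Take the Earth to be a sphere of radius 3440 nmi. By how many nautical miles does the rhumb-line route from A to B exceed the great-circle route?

Great circle: cos σ = sin φ₁ sin φ₂ + cos φ₁ cos φ₂ cos Δλ,  σ = 1.2056 rad → d_gc = 4147.4 nmi
Rhumb line: Δψ = -0.7023, q = Δφ/Δψ = 0.7381, d_rh = R√(Δφ²+q²Δλ²) = 4369.7 nmi
Excess = 4369.7 − 4147.4 = 222.3 ≈ 222 nmi

222 nmi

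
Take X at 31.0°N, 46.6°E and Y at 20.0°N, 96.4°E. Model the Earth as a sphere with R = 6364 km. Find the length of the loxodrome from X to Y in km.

5129 km

Rhumb course C = atan2(Δλ, Δψ) with Δψ = ln[tan(π/4+φ₂/2)/tan(π/4+φ₁/2)] = -0.2132, Δλ = +0.8692 → C = 103.78°
d = R·|Δφ| / |cos C| = 6364·0.19199 / 0.23821 = 5129 km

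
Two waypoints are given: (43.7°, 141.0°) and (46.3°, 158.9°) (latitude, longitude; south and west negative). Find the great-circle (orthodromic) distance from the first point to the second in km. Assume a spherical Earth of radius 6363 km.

1432 km

Haversine: a = sin²(Δφ/2)+cos φ₁ cos φ₂ sin²(Δλ/2) = 0.01260;  σ = 2·atan2(√a,√(1−a))
σ = 12.892° → d = Rσ = 6363·0.22501 = 1432 km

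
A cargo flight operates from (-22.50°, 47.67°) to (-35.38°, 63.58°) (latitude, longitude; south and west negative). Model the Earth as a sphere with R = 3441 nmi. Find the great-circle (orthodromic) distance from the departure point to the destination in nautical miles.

cos σ = sin φ₁ sin φ₂ + cos φ₁ cos φ₂ cos Δλ
      = sin(-22.50°)sin(-35.38°) + cos(-22.50°)cos(-35.38°)cos(15.91°) = 0.9460
σ = 18.918° → d = Rσ = 3441·0.33018 = 1136 nmi

1136 nmi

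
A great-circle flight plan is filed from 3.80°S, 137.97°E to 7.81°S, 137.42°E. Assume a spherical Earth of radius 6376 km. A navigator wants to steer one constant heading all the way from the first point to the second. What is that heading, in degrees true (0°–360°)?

Meridional parts: M(φ₁)=-0.0664, M(φ₂)=-0.1367 → ΔM = -0.0704;  Δλ = -0.0096 rad
tan C = Δλ / ΔM = +0.1364 → C = 187.77°

187.8°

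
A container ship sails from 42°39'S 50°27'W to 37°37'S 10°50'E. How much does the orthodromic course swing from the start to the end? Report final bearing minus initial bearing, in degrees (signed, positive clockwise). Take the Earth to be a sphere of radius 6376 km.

-41.8°

At departure: θ₁ = atan2(sin Δλ cos φ₂, cos φ₁ sin φ₂ − sin φ₁ cos φ₂ cos Δλ) = 105.38°
At arrival: θ₂ = atan2(sin Δλ cos φ₁, −cos φ₂ sin φ₁ + sin φ₂ cos φ₁ cos Δλ) = 63.55°
Δθ = θ₂ − θ₁ = -41.8°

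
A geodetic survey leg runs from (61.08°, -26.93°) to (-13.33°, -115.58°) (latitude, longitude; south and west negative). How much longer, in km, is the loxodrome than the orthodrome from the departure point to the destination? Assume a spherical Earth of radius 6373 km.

315 km

Great circle: cos σ = sin φ₁ sin φ₂ + cos φ₁ cos φ₂ cos Δλ,  σ = 1.7627 rad → d_gc = 11233.6 km
Rhumb line: Δψ = -1.5901, q = Δφ/Δψ = 0.8168, d_rh = R√(Δφ²+q²Δλ²) = 11548.3 km
Excess = 11548.3 − 11233.6 = 314.7 ≈ 315 km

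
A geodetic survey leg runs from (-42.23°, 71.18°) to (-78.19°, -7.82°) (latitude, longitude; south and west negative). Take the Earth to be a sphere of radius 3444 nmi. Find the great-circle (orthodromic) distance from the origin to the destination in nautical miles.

2802 nmi

cos σ = sin φ₁ sin φ₂ + cos φ₁ cos φ₂ cos Δλ
      = sin(-42.23°)sin(-78.19°) + cos(-42.23°)cos(-78.19°)cos(-79.00°) = 0.6868
σ = 46.623° → d = Rσ = 3444·0.81372 = 2802 nmi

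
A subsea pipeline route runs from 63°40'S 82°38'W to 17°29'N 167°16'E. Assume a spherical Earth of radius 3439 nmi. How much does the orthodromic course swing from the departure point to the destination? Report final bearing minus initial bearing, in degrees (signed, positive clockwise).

At departure: θ₁ = atan2(sin Δλ cos φ₂, cos φ₁ sin φ₂ − sin φ₁ cos φ₂ cos Δλ) = 259.84°
At arrival: θ₂ = atan2(sin Δλ cos φ₁, −cos φ₂ sin φ₁ + sin φ₂ cos φ₁ cos Δλ) = 332.76°
Δθ = θ₂ − θ₁ = +72.9°

+72.9°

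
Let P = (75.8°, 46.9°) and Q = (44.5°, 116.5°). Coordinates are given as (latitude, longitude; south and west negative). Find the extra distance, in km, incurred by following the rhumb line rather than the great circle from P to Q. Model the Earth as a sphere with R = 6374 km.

228 km

Great circle: cos σ = sin φ₁ sin φ₂ + cos φ₁ cos φ₂ cos Δλ,  σ = 0.7370 rad → d_gc = 4697.7 km
Rhumb line: Δψ = -1.2139, q = Δφ/Δψ = 0.4500, d_rh = R√(Δφ²+q²Δλ²) = 4926.1 km
Excess = 4926.1 − 4697.7 = 228.4 ≈ 228 km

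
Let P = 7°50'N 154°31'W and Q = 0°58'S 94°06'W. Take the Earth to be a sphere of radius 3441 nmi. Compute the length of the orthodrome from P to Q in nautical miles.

Haversine: a = sin²(Δφ/2)+cos φ₁ cos φ₂ sin²(Δλ/2) = 0.25664;  σ = 2·atan2(√a,√(1−a))
σ = 60.875° → d = Rσ = 3441·1.06247 = 3656 nmi

3656 nmi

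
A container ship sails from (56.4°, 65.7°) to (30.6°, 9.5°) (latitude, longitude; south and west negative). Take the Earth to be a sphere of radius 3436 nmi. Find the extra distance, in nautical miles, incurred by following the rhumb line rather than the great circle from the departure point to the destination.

58 nmi

Great circle: cos σ = sin φ₁ sin φ₂ + cos φ₁ cos φ₂ cos Δλ,  σ = 0.8107 rad → d_gc = 2785.7 nmi
Rhumb line: Δψ = -0.6362, q = Δφ/Δψ = 0.7078, d_rh = R√(Δφ²+q²Δλ²) = 2843.4 nmi
Excess = 2843.4 − 2785.7 = 57.7 ≈ 58 nmi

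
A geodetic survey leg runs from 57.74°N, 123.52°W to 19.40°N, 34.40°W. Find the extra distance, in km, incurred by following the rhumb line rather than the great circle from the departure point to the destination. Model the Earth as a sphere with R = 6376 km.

404 km

Great circle: cos σ = sin φ₁ sin φ₂ + cos φ₁ cos φ₂ cos Δλ,  σ = 1.2780 rad → d_gc = 8148.60 km
Rhumb line: Δψ = -0.8954, q = Δφ/Δψ = 0.7474, d_rh = R√(Δφ²+q²Δλ²) = 8552.13 km
Excess = 8552.13 − 8148.60 = 403.53 ≈ 404 km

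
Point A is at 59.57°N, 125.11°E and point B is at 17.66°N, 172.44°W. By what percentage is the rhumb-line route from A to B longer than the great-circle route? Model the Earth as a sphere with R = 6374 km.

2.3%

Great circle: σ = 1.0647 rad → d_gc = Rσ = 6786.2 km
Rhumb: Δφ = -0.7315, Δλ = +1.0900, Δψ = -0.9888, q = Δφ/Δψ = 0.7397 → d_rh = R√(Δφ²+q²Δλ²) = 6939.0 km
Excess = (6939.0 − 6786.2) / 6786.2 = 152.8 / 6786.2 = 2.252% ≈ 2.3%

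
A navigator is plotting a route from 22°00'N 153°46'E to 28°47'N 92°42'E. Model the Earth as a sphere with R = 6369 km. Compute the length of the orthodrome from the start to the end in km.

Haversine: a = sin²(Δφ/2)+cos φ₁ cos φ₂ sin²(Δλ/2) = 0.21324;  σ = 2·atan2(√a,√(1−a))
σ = 55.004° → d = Rσ = 6369·0.96001 = 6114 km

6114 km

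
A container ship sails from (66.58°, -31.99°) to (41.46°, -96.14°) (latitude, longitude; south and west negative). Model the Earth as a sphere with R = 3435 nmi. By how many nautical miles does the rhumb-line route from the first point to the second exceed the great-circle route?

94 nmi

Great circle: cos σ = sin φ₁ sin φ₂ + cos φ₁ cos φ₂ cos Δλ,  σ = 0.7415 rad → d_gc = 2547.2 nmi
Rhumb line: Δψ = -0.7772, q = Δφ/Δψ = 0.5641, d_rh = R√(Δφ²+q²Δλ²) = 2641.0 nmi
Excess = 2641.0 − 2547.2 = 93.8 ≈ 94 nmi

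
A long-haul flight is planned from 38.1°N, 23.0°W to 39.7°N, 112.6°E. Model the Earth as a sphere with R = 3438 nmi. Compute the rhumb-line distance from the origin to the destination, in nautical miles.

Δψ = ln[tan(π/4+φ₂/2)/tan(π/4+φ₁/2)] = +0.0359;  Δφ = +0.0279 rad,  Δλ = +2.3667 rad
q = Δφ/Δψ = 0.7782
d = R·√(Δφ² + q²Δλ²) = 3438·1.84192 = 6333 nmi

6333 nmi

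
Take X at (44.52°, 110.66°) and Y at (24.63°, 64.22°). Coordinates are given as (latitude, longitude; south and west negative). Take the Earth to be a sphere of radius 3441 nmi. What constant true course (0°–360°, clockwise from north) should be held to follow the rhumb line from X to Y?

Meridional parts: M(φ₁)=+0.8696, M(φ₂)=+0.4438 → ΔM = -0.4258;  Δλ = -0.8105 rad
tan C = Δλ / ΔM = +1.9035 → C = 242.28°

242.3°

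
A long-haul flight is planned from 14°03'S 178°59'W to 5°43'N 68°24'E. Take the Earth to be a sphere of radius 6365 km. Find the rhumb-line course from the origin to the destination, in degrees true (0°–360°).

Meridional parts: M(φ₁)=-0.2477, M(φ₂)=+0.0999 → ΔM = +0.3477;  Δλ = -1.9655 rad
tan C = Δλ / ΔM = -5.6537 → C = 280.03°

280.0°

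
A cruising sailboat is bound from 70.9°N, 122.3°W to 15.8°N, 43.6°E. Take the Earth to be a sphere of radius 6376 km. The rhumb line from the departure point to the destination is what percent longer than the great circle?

Great circle: σ = 1.6189 rad → d_gc = Rσ = 10322.1 km
Rhumb: Δφ = -0.9617, Δλ = +2.8955, Δψ = -1.5030, q = Δφ/Δψ = 0.6398 → d_rh = R√(Δφ²+q²Δλ²) = 13308.8 km
Excess = (13308.8 − 10322.1) / 10322.1 = 2986.7 / 10322.1 = 28.94% ≈ 28.9%

28.9%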